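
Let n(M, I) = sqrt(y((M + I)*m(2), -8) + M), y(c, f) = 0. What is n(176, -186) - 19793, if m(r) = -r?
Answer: -19793 + 4*sqrt(11) ≈ -19780.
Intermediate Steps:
n(M, I) = sqrt(M) (n(M, I) = sqrt(0 + M) = sqrt(M))
n(176, -186) - 19793 = sqrt(176) - 19793 = 4*sqrt(11) - 19793 = -19793 + 4*sqrt(11)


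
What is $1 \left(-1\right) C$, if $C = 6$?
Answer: $-6$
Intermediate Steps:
$1 \left(-1\right) C = 1 \left(-1\right) 6 = \left(-1\right) 6 = -6$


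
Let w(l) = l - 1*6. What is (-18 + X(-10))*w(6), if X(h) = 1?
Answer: 0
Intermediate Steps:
w(l) = -6 + l (w(l) = l - 6 = -6 + l)
(-18 + X(-10))*w(6) = (-18 + 1)*(-6 + 6) = -17*0 = 0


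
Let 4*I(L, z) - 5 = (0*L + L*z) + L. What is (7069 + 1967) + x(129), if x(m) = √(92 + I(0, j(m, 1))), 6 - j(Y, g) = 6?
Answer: 9036 + √373/2 ≈ 9045.7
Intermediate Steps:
j(Y, g) = 0 (j(Y, g) = 6 - 1*6 = 6 - 6 = 0)
I(L, z) = 5/4 + L/4 + L*z/4 (I(L, z) = 5/4 + ((0*L + L*z) + L)/4 = 5/4 + ((0 + L*z) + L)/4 = 5/4 + (L*z + L)/4 = 5/4 + (L + L*z)/4 = 5/4 + (L/4 + L*z/4) = 5/4 + L/4 + L*z/4)
x(m) = √373/2 (x(m) = √(92 + (5/4 + (¼)*0 + (¼)*0*0)) = √(92 + (5/4 + 0 + 0)) = √(92 + 5/4) = √(373/4) = √373/2)
(7069 + 1967) + x(129) = (7069 + 1967) + √373/2 = 9036 + √373/2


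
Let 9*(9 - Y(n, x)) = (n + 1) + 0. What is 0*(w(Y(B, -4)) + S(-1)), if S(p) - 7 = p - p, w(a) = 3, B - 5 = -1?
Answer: 0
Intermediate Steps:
B = 4 (B = 5 - 1 = 4)
Y(n, x) = 80/9 - n/9 (Y(n, x) = 9 - ((n + 1) + 0)/9 = 9 - ((1 + n) + 0)/9 = 9 - (1 + n)/9 = 9 + (-⅑ - n/9) = 80/9 - n/9)
S(p) = 7 (S(p) = 7 + (p - p) = 7 + 0 = 7)
0*(w(Y(B, -4)) + S(-1)) = 0*(3 + 7) = 0*10 = 0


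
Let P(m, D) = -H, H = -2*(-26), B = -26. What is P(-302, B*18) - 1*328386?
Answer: -328438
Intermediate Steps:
H = 52
P(m, D) = -52 (P(m, D) = -1*52 = -52)
P(-302, B*18) - 1*328386 = -52 - 1*328386 = -52 - 328386 = -328438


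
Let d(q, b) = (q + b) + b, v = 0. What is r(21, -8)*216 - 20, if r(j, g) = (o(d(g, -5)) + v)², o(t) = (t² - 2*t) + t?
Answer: 25264204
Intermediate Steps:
d(q, b) = q + 2*b (d(q, b) = (b + q) + b = q + 2*b)
o(t) = t² - t
r(j, g) = (-11 + g)²*(-10 + g)² (r(j, g) = ((g + 2*(-5))*(-1 + (g + 2*(-5))) + 0)² = ((g - 10)*(-1 + (g - 10)) + 0)² = ((-10 + g)*(-1 + (-10 + g)) + 0)² = ((-10 + g)*(-11 + g) + 0)² = ((-11 + g)*(-10 + g) + 0)² = ((-11 + g)*(-10 + g))² = (-11 + g)²*(-10 + g)²)
r(21, -8)*216 - 20 = ((-11 - 8)²*(-10 - 8)²)*216 - 20 = ((-19)²*(-18)²)*216 - 20 = (361*324)*216 - 20 = 116964*216 - 20 = 25264224 - 20 = 25264204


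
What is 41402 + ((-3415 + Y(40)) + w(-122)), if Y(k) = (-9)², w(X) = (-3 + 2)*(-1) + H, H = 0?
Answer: 38069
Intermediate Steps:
w(X) = 1 (w(X) = (-3 + 2)*(-1) + 0 = -1*(-1) + 0 = 1 + 0 = 1)
Y(k) = 81
41402 + ((-3415 + Y(40)) + w(-122)) = 41402 + ((-3415 + 81) + 1) = 41402 + (-3334 + 1) = 41402 - 3333 = 38069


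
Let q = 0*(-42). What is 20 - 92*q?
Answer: 20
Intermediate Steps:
q = 0
20 - 92*q = 20 - 92*0 = 20 + 0 = 20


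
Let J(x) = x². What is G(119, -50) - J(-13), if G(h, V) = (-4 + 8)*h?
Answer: 307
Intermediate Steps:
G(h, V) = 4*h
G(119, -50) - J(-13) = 4*119 - 1*(-13)² = 476 - 1*169 = 476 - 169 = 307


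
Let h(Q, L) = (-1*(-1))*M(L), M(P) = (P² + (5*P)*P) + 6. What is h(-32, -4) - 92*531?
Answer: -48750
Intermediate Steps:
M(P) = 6 + 6*P² (M(P) = (P² + 5*P²) + 6 = 6*P² + 6 = 6 + 6*P²)
h(Q, L) = 6 + 6*L² (h(Q, L) = (-1*(-1))*(6 + 6*L²) = 1*(6 + 6*L²) = 6 + 6*L²)
h(-32, -4) - 92*531 = (6 + 6*(-4)²) - 92*531 = (6 + 6*16) - 48852 = (6 + 96) - 48852 = 102 - 48852 = -48750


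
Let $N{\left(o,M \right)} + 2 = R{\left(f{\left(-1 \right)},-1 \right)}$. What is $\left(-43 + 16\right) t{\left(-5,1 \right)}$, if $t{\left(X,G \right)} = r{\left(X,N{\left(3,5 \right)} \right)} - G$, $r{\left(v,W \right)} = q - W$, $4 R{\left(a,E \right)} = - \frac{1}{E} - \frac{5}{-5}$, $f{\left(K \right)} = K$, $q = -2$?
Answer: $\frac{81}{2} \approx 40.5$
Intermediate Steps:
$R{\left(a,E \right)} = \frac{1}{4} - \frac{1}{4 E}$ ($R{\left(a,E \right)} = \frac{- \frac{1}{E} - \frac{5}{-5}}{4} = \frac{- \frac{1}{E} - -1}{4} = \frac{- \frac{1}{E} + 1}{4} = \frac{1 - \frac{1}{E}}{4} = \frac{1}{4} - \frac{1}{4 E}$)
$N{\left(o,M \right)} = - \frac{3}{2}$ ($N{\left(o,M \right)} = -2 + \frac{-1 - 1}{4 \left(-1\right)} = -2 + \frac{1}{4} \left(-1\right) \left(-2\right) = -2 + \frac{1}{2} = - \frac{3}{2}$)
$r{\left(v,W \right)} = -2 - W$
$t{\left(X,G \right)} = - \frac{1}{2} - G$ ($t{\left(X,G \right)} = \left(-2 - - \frac{3}{2}\right) - G = \left(-2 + \frac{3}{2}\right) - G = - \frac{1}{2} - G$)
$\left(-43 + 16\right) t{\left(-5,1 \right)} = \left(-43 + 16\right) \left(- \frac{1}{2} - 1\right) = - 27 \left(- \frac{1}{2} - 1\right) = \left(-27\right) \left(- \frac{3}{2}\right) = \frac{81}{2}$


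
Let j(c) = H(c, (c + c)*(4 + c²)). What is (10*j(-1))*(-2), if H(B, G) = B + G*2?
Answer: 420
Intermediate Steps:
H(B, G) = B + 2*G
j(c) = c + 4*c*(4 + c²) (j(c) = c + 2*((c + c)*(4 + c²)) = c + 2*((2*c)*(4 + c²)) = c + 2*(2*c*(4 + c²)) = c + 4*c*(4 + c²))
(10*j(-1))*(-2) = (10*(-(17 + 4*(-1)²)))*(-2) = (10*(-(17 + 4*1)))*(-2) = (10*(-(17 + 4)))*(-2) = (10*(-1*21))*(-2) = (10*(-21))*(-2) = -210*(-2) = 420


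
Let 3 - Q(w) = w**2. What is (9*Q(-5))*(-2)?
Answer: 396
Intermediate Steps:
Q(w) = 3 - w**2
(9*Q(-5))*(-2) = (9*(3 - 1*(-5)**2))*(-2) = (9*(3 - 1*25))*(-2) = (9*(3 - 25))*(-2) = (9*(-22))*(-2) = -198*(-2) = 396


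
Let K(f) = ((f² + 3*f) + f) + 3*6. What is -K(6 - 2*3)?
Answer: -18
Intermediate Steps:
K(f) = 18 + f² + 4*f (K(f) = (f² + 4*f) + 18 = 18 + f² + 4*f)
-K(6 - 2*3) = -(18 + (6 - 2*3)² + 4*(6 - 2*3)) = -(18 + (6 - 6)² + 4*(6 - 6)) = -(18 + 0² + 4*0) = -(18 + 0 + 0) = -1*18 = -18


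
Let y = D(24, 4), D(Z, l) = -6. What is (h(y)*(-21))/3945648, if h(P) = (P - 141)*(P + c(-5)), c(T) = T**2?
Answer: 2793/187888 ≈ 0.014865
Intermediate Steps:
y = -6
h(P) = (-141 + P)*(25 + P) (h(P) = (P - 141)*(P + (-5)**2) = (-141 + P)*(P + 25) = (-141 + P)*(25 + P))
(h(y)*(-21))/3945648 = ((-3525 + (-6)**2 - 116*(-6))*(-21))/3945648 = ((-3525 + 36 + 696)*(-21))*(1/3945648) = -2793*(-21)*(1/3945648) = 58653*(1/3945648) = 2793/187888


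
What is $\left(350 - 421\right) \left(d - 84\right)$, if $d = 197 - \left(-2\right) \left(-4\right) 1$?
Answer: $-7455$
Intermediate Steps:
$d = 189$ ($d = 197 - 8 \cdot 1 = 197 - 8 = 189$)
$\left(350 - 421\right) \left(d - 84\right) = \left(350 - 421\right) \left(189 - 84\right) = \left(-71\right) 105 = -7455$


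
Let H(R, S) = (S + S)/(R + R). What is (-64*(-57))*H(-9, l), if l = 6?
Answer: -2432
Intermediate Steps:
H(R, S) = S/R (H(R, S) = (2*S)/((2*R)) = (2*S)*(1/(2*R)) = S/R)
(-64*(-57))*H(-9, l) = (-64*(-57))*(6/(-9)) = 3648*(6*(-1/9)) = 3648*(-2/3) = -2432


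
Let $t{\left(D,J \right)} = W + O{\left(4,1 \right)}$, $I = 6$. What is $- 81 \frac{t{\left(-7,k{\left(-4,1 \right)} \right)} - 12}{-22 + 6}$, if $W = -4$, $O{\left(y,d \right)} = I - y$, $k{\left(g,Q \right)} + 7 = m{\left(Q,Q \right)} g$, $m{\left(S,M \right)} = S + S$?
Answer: $- \frac{567}{8} \approx -70.875$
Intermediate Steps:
$m{\left(S,M \right)} = 2 S$
$k{\left(g,Q \right)} = -7 + 2 Q g$
$O{\left(y,d \right)} = 6 - y$
$t{\left(D,J \right)} = -2$ ($t{\left(D,J \right)} = -4 + \left(6 - 4\right) = -4 + 2 = -2$)
$- 81 \frac{t{\left(-7,k{\left(-4,1 \right)} \right)} - 12}{-22 + 6} = - 81 \frac{-2 - 12}{-22 + 6} = - 81 \left(- \frac{14}{-16}\right) = - 81 \left(\left(-14\right) \left(- \frac{1}{16}\right)\right) = \left(-81\right) \frac{7}{8} = - \frac{567}{8}$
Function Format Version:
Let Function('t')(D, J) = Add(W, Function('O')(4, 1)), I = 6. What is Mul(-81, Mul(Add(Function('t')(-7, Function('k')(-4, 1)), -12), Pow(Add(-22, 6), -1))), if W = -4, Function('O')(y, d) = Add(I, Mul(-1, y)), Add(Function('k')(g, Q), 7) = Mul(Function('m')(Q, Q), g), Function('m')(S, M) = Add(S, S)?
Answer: Rational(-567, 8) ≈ -70.875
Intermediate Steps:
Function('m')(S, M) = Mul(2, S)
Function('k')(g, Q) = Add(-7, Mul(2, Q, g)) (Function('k')(g, Q) = Add(-7, Mul(Mul(2, Q), g)) = Add(-7, Mul(2, Q, g)))
Function('O')(y, d) = Add(6, Mul(-1, y))
Function('t')(D, J) = -2 (Function('t')(D, J) = Add(-4, Add(6, Mul(-1, 4))) = Add(-4, Add(6, -4)) = Add(-4, 2) = -2)
Mul(-81, Mul(Add(Function('t')(-7, Function('k')(-4, 1)), -12), Pow(Add(-22, 6), -1))) = Mul(-81, Mul(Add(-2, -12), Pow(Add(-22, 6), -1))) = Mul(-81, Mul(-14, Pow(-16, -1))) = Mul(-81, Mul(-14, Rational(-1, 16))) = Mul(-81, Rational(7, 8)) = Rational(-567, 8)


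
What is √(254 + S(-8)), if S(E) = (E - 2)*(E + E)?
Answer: 3*√46 ≈ 20.347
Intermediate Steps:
S(E) = 2*E*(-2 + E) (S(E) = (-2 + E)*(2*E) = 2*E*(-2 + E))
√(254 + S(-8)) = √(254 + 2*(-8)*(-2 - 8)) = √(254 + 2*(-8)*(-10)) = √(254 + 160) = √414 = 3*√46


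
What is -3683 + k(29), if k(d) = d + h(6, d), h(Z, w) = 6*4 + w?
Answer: -3601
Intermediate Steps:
h(Z, w) = 24 + w
k(d) = 24 + 2*d (k(d) = d + (24 + d) = 24 + 2*d)
-3683 + k(29) = -3683 + (24 + 2*29) = -3683 + (24 + 58) = -3683 + 82 = -3601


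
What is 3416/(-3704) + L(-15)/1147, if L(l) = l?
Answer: -496714/531061 ≈ -0.93532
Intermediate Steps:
3416/(-3704) + L(-15)/1147 = 3416/(-3704) - 15/1147 = 3416*(-1/3704) - 15*1/1147 = -427/463 - 15/1147 = -496714/531061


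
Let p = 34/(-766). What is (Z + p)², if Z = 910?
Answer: 121461311169/146689 ≈ 8.2802e+5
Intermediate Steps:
p = -17/383 (p = 34*(-1/766) = -17/383 ≈ -0.044386)
(Z + p)² = (910 - 17/383)² = (348513/383)² = 121461311169/146689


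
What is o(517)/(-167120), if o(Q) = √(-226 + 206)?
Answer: -I*√5/83560 ≈ -2.676e-5*I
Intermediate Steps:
o(Q) = 2*I*√5 (o(Q) = √(-20) = 2*I*√5)
o(517)/(-167120) = (2*I*√5)/(-167120) = (2*I*√5)*(-1/167120) = -I*√5/83560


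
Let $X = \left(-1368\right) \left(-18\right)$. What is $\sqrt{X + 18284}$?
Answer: $2 \sqrt{10727} \approx 207.14$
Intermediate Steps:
$X = 24624$
$\sqrt{X + 18284} = \sqrt{24624 + 18284} = \sqrt{42908} = 2 \sqrt{10727}$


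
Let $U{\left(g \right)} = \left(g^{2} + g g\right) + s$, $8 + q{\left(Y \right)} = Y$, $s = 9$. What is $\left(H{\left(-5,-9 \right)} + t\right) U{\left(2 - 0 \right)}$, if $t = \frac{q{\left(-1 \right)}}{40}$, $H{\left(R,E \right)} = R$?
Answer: $- \frac{3553}{40} \approx -88.825$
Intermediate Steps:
$q{\left(Y \right)} = -8 + Y$
$U{\left(g \right)} = 9 + 2 g^{2}$ ($U{\left(g \right)} = \left(g^{2} + g g\right) + 9 = \left(g^{2} + g^{2}\right) + 9 = 2 g^{2} + 9 = 9 + 2 g^{2}$)
$t = - \frac{9}{40}$ ($t = \frac{-8 - 1}{40} = \left(-9\right) \frac{1}{40} = - \frac{9}{40} \approx -0.225$)
$\left(H{\left(-5,-9 \right)} + t\right) U{\left(2 - 0 \right)} = \left(-5 - \frac{9}{40}\right) \left(9 + 2 \left(2 - 0\right)^{2}\right) = - \frac{209 \left(9 + 2 \left(2 + 0\right)^{2}\right)}{40} = - \frac{209 \left(9 + 2 \cdot 2^{2}\right)}{40} = - \frac{209 \left(9 + 2 \cdot 4\right)}{40} = - \frac{209 \left(9 + 8\right)}{40} = \left(- \frac{209}{40}\right) 17 = - \frac{3553}{40}$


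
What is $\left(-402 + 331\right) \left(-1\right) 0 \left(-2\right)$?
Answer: $0$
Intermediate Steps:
$\left(-402 + 331\right) \left(-1\right) 0 \left(-2\right) = - 71 \cdot 0 \left(-2\right) = \left(-71\right) 0 = 0$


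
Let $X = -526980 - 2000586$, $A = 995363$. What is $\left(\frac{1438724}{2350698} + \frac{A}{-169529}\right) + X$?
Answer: $- \frac{71947583320663525}{28465105803} \approx -2.5276 \cdot 10^{6}$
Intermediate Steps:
$X = -2527566$
$\left(\frac{1438724}{2350698} + \frac{A}{-169529}\right) + X = \left(\frac{1438724}{2350698} + \frac{995363}{-169529}\right) - 2527566 = \left(1438724 \cdot \frac{1}{2350698} + 995363 \left(- \frac{1}{169529}\right)\right) - 2527566 = \left(\frac{102766}{167907} - \frac{995363}{169529}\right) - 2527566 = - \frac{149706598027}{28465105803} - 2527566 = - \frac{71947583320663525}{28465105803}$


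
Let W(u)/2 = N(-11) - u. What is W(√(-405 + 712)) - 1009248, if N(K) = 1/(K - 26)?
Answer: -37342178/37 - 2*√307 ≈ -1.0093e+6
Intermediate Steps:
N(K) = 1/(-26 + K)
W(u) = -2/37 - 2*u (W(u) = 2*(1/(-26 - 11) - u) = 2*(1/(-37) - u) = 2*(-1/37 - u) = -2/37 - 2*u)
W(√(-405 + 712)) - 1009248 = (-2/37 - 2*√(-405 + 712)) - 1009248 = (-2/37 - 2*√307) - 1009248 = -37342178/37 - 2*√307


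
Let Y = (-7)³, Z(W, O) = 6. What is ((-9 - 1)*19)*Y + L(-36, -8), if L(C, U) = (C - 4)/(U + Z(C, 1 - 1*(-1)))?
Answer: 65190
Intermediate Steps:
Y = -343
L(C, U) = (-4 + C)/(6 + U) (L(C, U) = (C - 4)/(U + 6) = (-4 + C)/(6 + U))
((-9 - 1)*19)*Y + L(-36, -8) = ((-9 - 1)*19)*(-343) + (-4 - 36)/(6 - 8) = -10*19*(-343) - 40/(-2) = -190*(-343) - ½*(-40) = 65170 + 20 = 65190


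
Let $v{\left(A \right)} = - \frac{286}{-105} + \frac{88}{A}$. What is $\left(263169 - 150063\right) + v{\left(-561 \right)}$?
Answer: $\frac{201898792}{1785} \approx 1.1311 \cdot 10^{5}$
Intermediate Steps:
$v{\left(A \right)} = \frac{286}{105} + \frac{88}{A}$ ($v{\left(A \right)} = \left(-286\right) \left(- \frac{1}{105}\right) + \frac{88}{A} = \frac{286}{105} + \frac{88}{A}$)
$\left(263169 - 150063\right) + v{\left(-561 \right)} = \left(263169 - 150063\right) + \left(\frac{286}{105} + \frac{88}{-561}\right) = 113106 + \left(\frac{286}{105} + 88 \left(- \frac{1}{561}\right)\right) = 113106 + \left(\frac{286}{105} - \frac{8}{51}\right) = 113106 + \frac{4582}{1785} = \frac{201898792}{1785}$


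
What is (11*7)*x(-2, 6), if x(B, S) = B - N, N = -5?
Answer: 231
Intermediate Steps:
x(B, S) = 5 + B (x(B, S) = B - 1*(-5) = B + 5 = 5 + B)
(11*7)*x(-2, 6) = (11*7)*(5 - 2) = 77*3 = 231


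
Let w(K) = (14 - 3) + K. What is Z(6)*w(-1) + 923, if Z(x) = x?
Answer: 983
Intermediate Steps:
w(K) = 11 + K
Z(6)*w(-1) + 923 = 6*(11 - 1) + 923 = 6*10 + 923 = 60 + 923 = 983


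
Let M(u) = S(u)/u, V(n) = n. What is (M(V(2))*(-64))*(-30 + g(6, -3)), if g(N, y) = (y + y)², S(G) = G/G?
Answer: -192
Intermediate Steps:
S(G) = 1
g(N, y) = 4*y² (g(N, y) = (2*y)² = 4*y²)
M(u) = 1/u
(M(V(2))*(-64))*(-30 + g(6, -3)) = (-64/2)*(-30 + 4*(-3)²) = ((½)*(-64))*(-30 + 4*9) = -32*(-30 + 36) = -32*6 = -192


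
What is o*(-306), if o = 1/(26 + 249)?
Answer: -306/275 ≈ -1.1127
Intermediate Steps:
o = 1/275 ≈ 0.0036364
o*(-306) = (1/275)*(-306) = -306/275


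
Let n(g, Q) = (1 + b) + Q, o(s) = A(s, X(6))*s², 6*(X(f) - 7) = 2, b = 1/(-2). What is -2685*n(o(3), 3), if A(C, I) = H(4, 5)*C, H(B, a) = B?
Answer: -18795/2 ≈ -9397.5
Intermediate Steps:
b = -½ ≈ -0.50000
X(f) = 22/3 (X(f) = 7 + (⅙)*2 = 7 + ⅓ = 22/3)
A(C, I) = 4*C
o(s) = 4*s³ (o(s) = (4*s)*s² = 4*s³)
n(g, Q) = ½ + Q (n(g, Q) = (1 - ½) + Q = ½ + Q)
-2685*n(o(3), 3) = -2685*(½ + 3) = -2685*7/2 = -18795/2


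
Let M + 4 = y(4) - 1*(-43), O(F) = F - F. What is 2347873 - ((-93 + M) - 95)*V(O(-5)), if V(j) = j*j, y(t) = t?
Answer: 2347873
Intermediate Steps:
O(F) = 0
M = 43 (M = -4 + (4 - 1*(-43)) = -4 + (4 + 43) = -4 + 47 = 43)
V(j) = j²
2347873 - ((-93 + M) - 95)*V(O(-5)) = 2347873 - ((-93 + 43) - 95)*0² = 2347873 - (-50 - 95)*0 = 2347873 - (-145)*0 = 2347873 - 1*0 = 2347873 + 0 = 2347873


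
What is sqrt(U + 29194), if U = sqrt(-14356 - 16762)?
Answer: sqrt(29194 + I*sqrt(31118)) ≈ 170.86 + 0.5162*I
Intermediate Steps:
U = I*sqrt(31118) (U = sqrt(-31118) = I*sqrt(31118) ≈ 176.4*I)
sqrt(U + 29194) = sqrt(I*sqrt(31118) + 29194) = sqrt(29194 + I*sqrt(31118))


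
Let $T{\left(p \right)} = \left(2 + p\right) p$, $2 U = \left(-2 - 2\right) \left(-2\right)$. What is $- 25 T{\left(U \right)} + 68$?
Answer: $-532$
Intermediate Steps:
$U = 4$ ($U = \frac{\left(-2 - 2\right) \left(-2\right)}{2} = \frac{\left(-4\right) \left(-2\right)}{2} = \frac{1}{2} \cdot 8 = 4$)
$T{\left(p \right)} = p \left(2 + p\right)$
$- 25 T{\left(U \right)} + 68 = - 25 \cdot 4 \left(2 + 4\right) + 68 = - 25 \cdot 4 \cdot 6 + 68 = \left(-25\right) 24 + 68 = -600 + 68 = -532$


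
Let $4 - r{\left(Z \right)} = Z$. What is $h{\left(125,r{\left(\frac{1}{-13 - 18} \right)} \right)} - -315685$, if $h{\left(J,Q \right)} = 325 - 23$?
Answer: $315987$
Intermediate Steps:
$r{\left(Z \right)} = 4 - Z$
$h{\left(J,Q \right)} = 302$ ($h{\left(J,Q \right)} = 325 - 23 = 302$)
$h{\left(125,r{\left(\frac{1}{-13 - 18} \right)} \right)} - -315685 = 302 - -315685 = 302 + 315685 = 315987$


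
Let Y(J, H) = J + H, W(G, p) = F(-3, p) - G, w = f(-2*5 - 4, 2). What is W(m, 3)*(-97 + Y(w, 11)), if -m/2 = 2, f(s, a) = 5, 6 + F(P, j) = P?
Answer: 405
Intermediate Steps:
F(P, j) = -6 + P
m = -4 (m = -2*2 = -4)
w = 5
W(G, p) = -9 - G (W(G, p) = (-6 - 3) - G = -9 - G)
Y(J, H) = H + J
W(m, 3)*(-97 + Y(w, 11)) = (-9 - 1*(-4))*(-97 + (11 + 5)) = (-9 + 4)*(-97 + 16) = -5*(-81) = 405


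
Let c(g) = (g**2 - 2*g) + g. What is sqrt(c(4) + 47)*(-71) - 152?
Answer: -152 - 71*sqrt(59) ≈ -697.36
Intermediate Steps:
c(g) = g**2 - g
sqrt(c(4) + 47)*(-71) - 152 = sqrt(4*(-1 + 4) + 47)*(-71) - 152 = sqrt(4*3 + 47)*(-71) - 152 = sqrt(12 + 47)*(-71) - 152 = sqrt(59)*(-71) - 152 = -71*sqrt(59) - 152 = -152 - 71*sqrt(59)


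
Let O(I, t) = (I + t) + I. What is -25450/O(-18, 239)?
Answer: -25450/203 ≈ -125.37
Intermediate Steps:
O(I, t) = t + 2*I
-25450/O(-18, 239) = -25450/(239 + 2*(-18)) = -25450/(239 - 36) = -25450/203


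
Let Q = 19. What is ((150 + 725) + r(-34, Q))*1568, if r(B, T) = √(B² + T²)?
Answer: 1372000 + 1568*√1517 ≈ 1.4331e+6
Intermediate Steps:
((150 + 725) + r(-34, Q))*1568 = ((150 + 725) + √((-34)² + 19²))*1568 = (875 + √(1156 + 361))*1568 = (875 + √1517)*1568 = 1372000 + 1568*√1517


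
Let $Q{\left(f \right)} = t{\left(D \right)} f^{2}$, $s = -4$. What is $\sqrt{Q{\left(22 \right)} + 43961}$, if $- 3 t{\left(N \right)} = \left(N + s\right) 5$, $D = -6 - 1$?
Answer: $\frac{\sqrt{475509}}{3} \approx 229.86$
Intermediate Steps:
$D = -7$ ($D = -6 - 1 = -7$)
$t{\left(N \right)} = \frac{20}{3} - \frac{5 N}{3}$ ($t{\left(N \right)} = - \frac{\left(N - 4\right) 5}{3} = - \frac{\left(-4 + N\right) 5}{3} = - \frac{-20 + 5 N}{3} = \frac{20}{3} - \frac{5 N}{3}$)
$Q{\left(f \right)} = \frac{55 f^{2}}{3}$ ($Q{\left(f \right)} = \left(\frac{20}{3} - - \frac{35}{3}\right) f^{2} = \left(\frac{20}{3} + \frac{35}{3}\right) f^{2} = \frac{55 f^{2}}{3}$)
$\sqrt{Q{\left(22 \right)} + 43961} = \sqrt{\frac{55 \cdot 22^{2}}{3} + 43961} = \sqrt{\frac{55}{3} \cdot 484 + 43961} = \sqrt{\frac{26620}{3} + 43961} = \sqrt{\frac{158503}{3}} = \frac{\sqrt{475509}}{3}$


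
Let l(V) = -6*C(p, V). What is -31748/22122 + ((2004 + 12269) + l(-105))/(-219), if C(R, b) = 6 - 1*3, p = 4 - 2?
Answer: -53716987/807453 ≈ -66.526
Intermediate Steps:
p = 2
C(R, b) = 3 (C(R, b) = 6 - 3 = 3)
l(V) = -18 (l(V) = -6*3 = -18)
-31748/22122 + ((2004 + 12269) + l(-105))/(-219) = -31748/22122 + ((2004 + 12269) - 18)/(-219) = -31748*1/22122 + (14273 - 18)*(-1/219) = -15874/11061 + 14255*(-1/219) = -15874/11061 - 14255/219 = -53716987/807453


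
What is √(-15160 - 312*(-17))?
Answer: 8*I*√154 ≈ 99.277*I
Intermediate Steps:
√(-15160 - 312*(-17)) = √(-15160 + 5304) = √(-9856) = 8*I*√154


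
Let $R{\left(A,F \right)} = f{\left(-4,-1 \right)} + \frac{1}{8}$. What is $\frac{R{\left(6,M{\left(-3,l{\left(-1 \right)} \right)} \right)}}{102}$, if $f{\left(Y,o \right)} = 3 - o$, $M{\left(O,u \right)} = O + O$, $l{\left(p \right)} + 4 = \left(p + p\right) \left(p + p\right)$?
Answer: $\frac{11}{272} \approx 0.040441$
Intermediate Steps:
$l{\left(p \right)} = -4 + 4 p^{2}$ ($l{\left(p \right)} = -4 + \left(p + p\right) \left(p + p\right) = -4 + 2 p 2 p = -4 + 4 p^{2}$)
$M{\left(O,u \right)} = 2 O$
$R{\left(A,F \right)} = \frac{33}{8}$ ($R{\left(A,F \right)} = \left(3 - -1\right) + \frac{1}{8} = \left(3 + 1\right) + \frac{1}{8} = 4 + \frac{1}{8} = \frac{33}{8}$)
$\frac{R{\left(6,M{\left(-3,l{\left(-1 \right)} \right)} \right)}}{102} = \frac{1}{102} \cdot \frac{33}{8} = \frac{11}{272}$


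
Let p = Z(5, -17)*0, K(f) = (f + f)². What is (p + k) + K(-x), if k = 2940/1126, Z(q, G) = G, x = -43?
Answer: 4165418/563 ≈ 7398.6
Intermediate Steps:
k = 1470/563 (k = 2940*(1/1126) = 1470/563 ≈ 2.6110)
K(f) = 4*f² (K(f) = (2*f)² = 4*f²)
p = 0 (p = -17*0 = 0)
(p + k) + K(-x) = (0 + 1470/563) + 4*(-1*(-43))² = 1470/563 + 4*43² = 1470/563 + 4*1849 = 1470/563 + 7396 = 4165418/563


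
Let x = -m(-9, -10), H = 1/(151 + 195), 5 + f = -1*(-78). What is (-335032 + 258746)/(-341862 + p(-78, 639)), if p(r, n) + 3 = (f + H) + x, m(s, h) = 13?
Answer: 26394956/118264529 ≈ 0.22319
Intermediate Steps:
f = 73 (f = -5 - 1*(-78) = -5 + 78 = 73)
H = 1/346 ≈ 0.0028902
x = -13 (x = -1*13 = -13)
p(r, n) = 19723/346 (p(r, n) = -3 + ((73 + 1/346) - 13) = -3 + (25259/346 - 13) = -3 + 20761/346 = 19723/346)
(-335032 + 258746)/(-341862 + p(-78, 639)) = (-335032 + 258746)/(-341862 + 19723/346) = -76286/(-118264529/346) = -76286*(-346/118264529) = 26394956/118264529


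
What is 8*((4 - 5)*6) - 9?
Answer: -57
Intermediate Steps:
8*((4 - 5)*6) - 9 = 8*(-1*6) - 9 = 8*(-6) - 9 = -48 - 9 = -57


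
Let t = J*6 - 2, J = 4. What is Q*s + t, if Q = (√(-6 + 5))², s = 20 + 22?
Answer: -20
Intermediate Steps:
s = 42
Q = -1 (Q = (√(-1))² = I² = -1)
t = 22 (t = 4*6 - 2 = 24 - 2 = 22)
Q*s + t = -1*42 + 22 = -42 + 22 = -20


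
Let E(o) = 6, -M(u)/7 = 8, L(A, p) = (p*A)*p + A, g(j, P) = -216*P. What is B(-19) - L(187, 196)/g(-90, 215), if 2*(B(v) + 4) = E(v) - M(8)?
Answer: 8437859/46440 ≈ 181.69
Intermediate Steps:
L(A, p) = A + A*p² (L(A, p) = (A*p)*p + A = A*p² + A = A + A*p²)
M(u) = -56 (M(u) = -7*8 = -56)
B(v) = 27 (B(v) = -4 + (6 - 1*(-56))/2 = -4 + (6 + 56)/2 = -4 + (½)*62 = -4 + 31 = 27)
B(-19) - L(187, 196)/g(-90, 215) = 27 - 187*(1 + 196²)/((-216*215)) = 27 - 187*(1 + 38416)/(-46440) = 27 - 187*38417*(-1)/46440 = 27 - 7183979*(-1)/46440 = 27 - 1*(-7183979/46440) = 27 + 7183979/46440 = 8437859/46440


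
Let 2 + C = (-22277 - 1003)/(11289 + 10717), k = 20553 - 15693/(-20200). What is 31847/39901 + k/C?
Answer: -182257885303681579/27118682729200 ≈ -6720.8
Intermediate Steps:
k = 415186293/20200 (k = 20553 - 15693*(-1)/20200 = 20553 - 1*(-15693/20200) = 20553 + 15693/20200 = 415186293/20200 ≈ 20554.)
C = -33646/11003 (C = -2 + (-22277 - 1003)/(11289 + 10717) = -2 - 23280/22006 = -2 - 23280*1/22006 = -2 - 11640/11003 = -33646/11003 ≈ -3.0579)
31847/39901 + k/C = 31847/39901 + 415186293/(20200*(-33646/11003)) = 31847*(1/39901) + (415186293/20200)*(-11003/33646) = 31847/39901 - 4568294781879/679649200 = -182257885303681579/27118682729200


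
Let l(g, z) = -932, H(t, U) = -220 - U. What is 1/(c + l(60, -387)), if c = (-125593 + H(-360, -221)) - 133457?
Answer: -1/259981 ≈ -3.8464e-6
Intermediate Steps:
c = -259049 (c = (-125593 + (-220 - 1*(-221))) - 133457 = (-125593 + (-220 + 221)) - 133457 = (-125593 + 1) - 133457 = -125592 - 133457 = -259049)
1/(c + l(60, -387)) = 1/(-259049 - 932) = 1/(-259981) = -1/259981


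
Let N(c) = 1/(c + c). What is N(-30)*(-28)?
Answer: 7/15 ≈ 0.46667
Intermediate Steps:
N(c) = 1/(2*c)
N(-30)*(-28) = ((½)/(-30))*(-28) = ((½)*(-1/30))*(-28) = -1/60*(-28) = 7/15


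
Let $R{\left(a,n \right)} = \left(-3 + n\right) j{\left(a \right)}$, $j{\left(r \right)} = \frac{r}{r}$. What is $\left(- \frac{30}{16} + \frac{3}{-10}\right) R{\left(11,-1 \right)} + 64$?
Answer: $\frac{727}{10} \approx 72.7$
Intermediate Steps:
$j{\left(r \right)} = 1$
$R{\left(a,n \right)} = -3 + n$ ($R{\left(a,n \right)} = \left(-3 + n\right) 1 = -3 + n$)
$\left(- \frac{30}{16} + \frac{3}{-10}\right) R{\left(11,-1 \right)} + 64 = \left(- \frac{30}{16} + \frac{3}{-10}\right) \left(-3 - 1\right) + 64 = \left(\left(-30\right) \frac{1}{16} + 3 \left(- \frac{1}{10}\right)\right) \left(-4\right) + 64 = \left(- \frac{15}{8} - \frac{3}{10}\right) \left(-4\right) + 64 = \left(- \frac{87}{40}\right) \left(-4\right) + 64 = \frac{87}{10} + 64 = \frac{727}{10}$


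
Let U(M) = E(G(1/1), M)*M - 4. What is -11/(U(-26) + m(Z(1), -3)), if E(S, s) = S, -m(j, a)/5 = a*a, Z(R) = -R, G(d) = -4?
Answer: -⅕ ≈ -0.20000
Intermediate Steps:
m(j, a) = -5*a² (m(j, a) = -5*a*a = -5*a²)
U(M) = -4 - 4*M (U(M) = -4*M - 4 = -4 - 4*M)
-11/(U(-26) + m(Z(1), -3)) = -11/((-4 - 4*(-26)) - 5*(-3)²) = -11/((-4 + 104) - 5*9) = -11/(100 - 45) = -11/55 = -11*1/55 = -⅕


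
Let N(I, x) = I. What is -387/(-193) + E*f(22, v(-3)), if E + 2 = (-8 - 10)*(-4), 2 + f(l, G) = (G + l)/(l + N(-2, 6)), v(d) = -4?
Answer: -14474/193 ≈ -74.995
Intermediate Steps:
f(l, G) = -2 + (G + l)/(-2 + l) (f(l, G) = -2 + (G + l)/(l - 2) = -2 + (G + l)/(-2 + l))
E = 70 (E = -2 + (-8 - 10)*(-4) = -2 - 18*(-4) = -2 + 72 = 70)
-387/(-193) + E*f(22, v(-3)) = -387/(-193) + 70*((4 - 4 - 1*22)/(-2 + 22)) = -387*(-1/193) + 70*((4 - 4 - 22)/20) = 387/193 + 70*((1/20)*(-22)) = 387/193 + 70*(-11/10) = 387/193 - 77 = -14474/193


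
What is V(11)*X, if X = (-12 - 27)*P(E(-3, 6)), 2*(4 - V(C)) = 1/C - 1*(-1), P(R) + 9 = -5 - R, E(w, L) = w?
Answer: 1482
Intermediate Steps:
P(R) = -14 - R (P(R) = -9 + (-5 - R) = -14 - R)
V(C) = 7/2 - 1/(2*C) (V(C) = 4 - (1/C - 1*(-1))/2 = 4 - (1/C + 1)/2 = 4 - (1 + 1/C)/2 = 4 + (-1/2 - 1/(2*C)) = 7/2 - 1/(2*C))
X = 429 (X = (-12 - 27)*(-14 - 1*(-3)) = -39*(-14 + 3) = -39*(-11) = 429)
V(11)*X = ((1/2)*(-1 + 7*11)/11)*429 = ((1/2)*(1/11)*(-1 + 77))*429 = ((1/2)*(1/11)*76)*429 = (38/11)*429 = 1482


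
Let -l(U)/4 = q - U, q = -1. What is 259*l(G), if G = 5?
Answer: 6216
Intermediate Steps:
l(U) = 4 + 4*U (l(U) = -4*(-1 - U) = 4 + 4*U)
259*l(G) = 259*(4 + 4*5) = 259*(4 + 20) = 259*24 = 6216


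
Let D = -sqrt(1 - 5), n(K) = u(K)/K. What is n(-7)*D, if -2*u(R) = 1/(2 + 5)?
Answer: -I/49 ≈ -0.020408*I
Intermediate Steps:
u(R) = -1/14 (u(R) = -1/(2*(2 + 5)) = -1/2/7 = -1/2*1/7 = -1/14)
n(K) = -1/(14*K)
D = -2*I (D = -sqrt(-4) = -2*I ≈ -2.0*I)
n(-7)*D = (-1/14/(-7))*(-2*I) = (-1/14*(-1/7))*(-2*I) = (-2*I)/98 = -I/49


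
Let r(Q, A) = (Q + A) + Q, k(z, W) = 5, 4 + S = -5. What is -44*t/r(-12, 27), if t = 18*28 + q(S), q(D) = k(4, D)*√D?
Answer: -7392 - 220*I ≈ -7392.0 - 220.0*I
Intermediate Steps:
S = -9 (S = -4 - 5 = -9)
q(D) = 5*√D
t = 504 + 15*I (t = 18*28 + 5*√(-9) = 504 + 5*(3*I) = 504 + 15*I ≈ 504.0 + 15.0*I)
r(Q, A) = A + 2*Q (r(Q, A) = (A + Q) + Q = A + 2*Q)
-44*t/r(-12, 27) = -44*(504 + 15*I)/(27 + 2*(-12)) = -44*(504 + 15*I)/(27 - 24) = -(7392 + 220*I) = -44*(168 + 5*I) = -7392 - 220*I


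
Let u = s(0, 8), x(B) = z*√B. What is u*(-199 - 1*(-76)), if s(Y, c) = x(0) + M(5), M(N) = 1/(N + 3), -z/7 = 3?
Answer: -123/8 ≈ -15.375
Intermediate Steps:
z = -21 (z = -7*3 = -21)
M(N) = 1/(3 + N)
x(B) = -21*√B
s(Y, c) = ⅛ (s(Y, c) = -21*√0 + 1/(3 + 5) = -21*0 + 1/8 = 0 + ⅛ = ⅛)
u = ⅛ ≈ 0.12500
u*(-199 - 1*(-76)) = (-199 - 1*(-76))/8 = (-199 + 76)/8 = (⅛)*(-123) = -123/8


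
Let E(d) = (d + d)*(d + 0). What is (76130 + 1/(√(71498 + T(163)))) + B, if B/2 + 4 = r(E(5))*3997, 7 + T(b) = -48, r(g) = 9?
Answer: 148068 + √71443/71443 ≈ 1.4807e+5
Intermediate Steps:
E(d) = 2*d² (E(d) = (2*d)*d = 2*d²)
T(b) = -55 (T(b) = -7 - 48 = -55)
B = 71938 (B = -8 + 2*(9*3997) = -8 + 2*35973 = -8 + 71946 = 71938)
(76130 + 1/(√(71498 + T(163)))) + B = (76130 + 1/(√(71498 - 55))) + 71938 = (76130 + 1/(√71443)) + 71938 = (76130 + √71443/71443) + 71938 = 148068 + √71443/71443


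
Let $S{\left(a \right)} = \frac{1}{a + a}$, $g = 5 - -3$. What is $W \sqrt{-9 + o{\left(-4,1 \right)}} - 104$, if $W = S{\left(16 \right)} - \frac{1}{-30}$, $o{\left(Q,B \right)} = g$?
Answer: $-104 + \frac{31 i}{480} \approx -104.0 + 0.064583 i$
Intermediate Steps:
$g = 8$ ($g = 5 + 3 = 8$)
$o{\left(Q,B \right)} = 8$
$S{\left(a \right)} = \frac{1}{2 a}$
$W = \frac{31}{480}$ ($W = \frac{1}{2 \cdot 16} - \frac{1}{-30} = \frac{1}{2} \cdot \frac{1}{16} - - \frac{1}{30} = \frac{1}{32} + \frac{1}{30} = \frac{31}{480} \approx 0.064583$)
$W \sqrt{-9 + o{\left(-4,1 \right)}} - 104 = \frac{31 \sqrt{-9 + 8}}{480} - 104 = \frac{31 \sqrt{-1}}{480} - 104 = \frac{31 i}{480} - 104 = -104 + \frac{31 i}{480}$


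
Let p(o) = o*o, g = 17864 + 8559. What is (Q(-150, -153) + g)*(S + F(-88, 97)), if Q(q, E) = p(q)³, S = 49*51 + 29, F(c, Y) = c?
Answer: 27793125064472120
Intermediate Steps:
g = 26423
p(o) = o²
S = 2528 (S = 2499 + 29 = 2528)
Q(q, E) = q⁶ (Q(q, E) = (q²)³ = q⁶)
(Q(-150, -153) + g)*(S + F(-88, 97)) = ((-150)⁶ + 26423)*(2528 - 88) = (11390625000000 + 26423)*2440 = 11390625026423*2440 = 27793125064472120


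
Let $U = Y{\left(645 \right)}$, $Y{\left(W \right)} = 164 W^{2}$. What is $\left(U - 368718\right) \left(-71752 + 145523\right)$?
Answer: $5006054469522$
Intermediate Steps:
$U = 68228100$ ($U = 164 \cdot 645^{2} = 164 \cdot 416025 = 68228100$)
$\left(U - 368718\right) \left(-71752 + 145523\right) = \left(68228100 - 368718\right) \left(-71752 + 145523\right) = 67859382 \cdot 73771 = 5006054469522$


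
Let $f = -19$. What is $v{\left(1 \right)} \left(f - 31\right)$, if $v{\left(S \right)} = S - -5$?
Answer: $-300$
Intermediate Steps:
$v{\left(S \right)} = 5 + S$ ($v{\left(S \right)} = S + 5 = 5 + S$)
$v{\left(1 \right)} \left(f - 31\right) = \left(5 + 1\right) \left(-19 - 31\right) = 6 \left(-50\right) = -300$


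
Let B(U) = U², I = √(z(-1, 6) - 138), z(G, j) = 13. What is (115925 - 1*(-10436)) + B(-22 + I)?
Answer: 126720 - 220*I*√5 ≈ 1.2672e+5 - 491.94*I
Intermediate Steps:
I = 5*I*√5 (I = √(13 - 138) = √(-125) = 5*I*√5 ≈ 11.18*I)
(115925 - 1*(-10436)) + B(-22 + I) = (115925 - 1*(-10436)) + (-22 + 5*I*√5)² = (115925 + 10436) + (-22 + 5*I*√5)² = 126361 + (-22 + 5*I*√5)²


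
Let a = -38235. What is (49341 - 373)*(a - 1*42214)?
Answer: -3939426632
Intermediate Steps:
(49341 - 373)*(a - 1*42214) = (49341 - 373)*(-38235 - 1*42214) = 48968*(-38235 - 42214) = 48968*(-80449) = -3939426632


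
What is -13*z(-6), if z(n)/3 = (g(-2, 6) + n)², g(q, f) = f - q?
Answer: -156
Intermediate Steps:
z(n) = 3*(8 + n)² (z(n) = 3*((6 - 1*(-2)) + n)² = 3*((6 + 2) + n)² = 3*(8 + n)²)
-13*z(-6) = -39*(8 - 6)² = -39*2² = -39*4 = -13*12 = -156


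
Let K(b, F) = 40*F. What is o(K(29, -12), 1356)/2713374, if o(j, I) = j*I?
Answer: -36160/150743 ≈ -0.23988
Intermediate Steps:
o(j, I) = I*j
o(K(29, -12), 1356)/2713374 = (1356*(40*(-12)))/2713374 = (1356*(-480))*(1/2713374) = -650880*1/2713374 = -36160/150743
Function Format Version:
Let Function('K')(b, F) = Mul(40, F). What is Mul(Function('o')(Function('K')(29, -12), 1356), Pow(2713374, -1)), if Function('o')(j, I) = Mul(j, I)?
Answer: Rational(-36160, 150743) ≈ -0.23988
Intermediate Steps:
Function('o')(j, I) = Mul(I, j)
Mul(Function('o')(Function('K')(29, -12), 1356), Pow(2713374, -1)) = Mul(Mul(1356, Mul(40, -12)), Pow(2713374, -1)) = Mul(Mul(1356, -480), Rational(1, 2713374)) = Mul(-650880, Rational(1, 2713374)) = Rational(-36160, 150743)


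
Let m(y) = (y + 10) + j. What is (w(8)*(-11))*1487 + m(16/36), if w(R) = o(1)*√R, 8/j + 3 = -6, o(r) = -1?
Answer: 86/9 + 32714*√2 ≈ 46274.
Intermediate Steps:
j = -8/9 (j = 8/(-3 - 6) = 8/(-9) = 8*(-⅑) = -8/9 ≈ -0.88889)
w(R) = -√R
m(y) = 82/9 + y (m(y) = (y + 10) - 8/9 = (10 + y) - 8/9 = 82/9 + y)
(w(8)*(-11))*1487 + m(16/36) = (-√8*(-11))*1487 + (82/9 + 16/36) = (-2*√2*(-11))*1487 + (82/9 + 16*(1/36)) = (-2*√2*(-11))*1487 + (82/9 + 4/9) = (22*√2)*1487 + 86/9 = 32714*√2 + 86/9 = 86/9 + 32714*√2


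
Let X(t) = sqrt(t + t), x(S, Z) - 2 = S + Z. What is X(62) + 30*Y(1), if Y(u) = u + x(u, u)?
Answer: 150 + 2*sqrt(31) ≈ 161.14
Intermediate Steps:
x(S, Z) = 2 + S + Z (x(S, Z) = 2 + (S + Z) = 2 + S + Z)
Y(u) = 2 + 3*u (Y(u) = u + (2 + u + u) = u + (2 + 2*u) = 2 + 3*u)
X(t) = sqrt(2)*sqrt(t) (X(t) = sqrt(2*t) = sqrt(2)*sqrt(t))
X(62) + 30*Y(1) = sqrt(2)*sqrt(62) + 30*(2 + 3*1) = 2*sqrt(31) + 30*(2 + 3) = 2*sqrt(31) + 30*5 = 2*sqrt(31) + 150 = 150 + 2*sqrt(31)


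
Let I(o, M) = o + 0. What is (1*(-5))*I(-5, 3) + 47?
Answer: 72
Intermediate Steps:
I(o, M) = o
(1*(-5))*I(-5, 3) + 47 = (1*(-5))*(-5) + 47 = -5*(-5) + 47 = 25 + 47 = 72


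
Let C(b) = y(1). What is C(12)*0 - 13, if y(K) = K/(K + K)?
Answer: -13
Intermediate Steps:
y(K) = ½ (y(K) = K/((2*K)) = K*(1/(2*K)) = ½)
C(b) = ½
C(12)*0 - 13 = (½)*0 - 13 = 0 - 13 = -13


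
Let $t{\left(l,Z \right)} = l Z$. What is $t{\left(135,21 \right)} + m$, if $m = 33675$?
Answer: $36510$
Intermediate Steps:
$t{\left(l,Z \right)} = Z l$
$t{\left(135,21 \right)} + m = 21 \cdot 135 + 33675 = 2835 + 33675 = 36510$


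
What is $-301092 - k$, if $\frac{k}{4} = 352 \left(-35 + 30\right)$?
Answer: $-294052$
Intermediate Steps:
$k = -7040$ ($k = 4 \cdot 352 \left(-35 + 30\right) = 4 \cdot 352 \left(-5\right) = 4 \left(-1760\right) = -7040$)
$-301092 - k = -301092 - -7040 = -301092 + 7040 = -294052$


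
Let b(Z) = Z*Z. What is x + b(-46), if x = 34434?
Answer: 36550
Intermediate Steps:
b(Z) = Z²
x + b(-46) = 34434 + (-46)² = 34434 + 2116 = 36550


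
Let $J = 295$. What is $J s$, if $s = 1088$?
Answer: $320960$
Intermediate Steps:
$J s = 295 \cdot 1088 = 320960$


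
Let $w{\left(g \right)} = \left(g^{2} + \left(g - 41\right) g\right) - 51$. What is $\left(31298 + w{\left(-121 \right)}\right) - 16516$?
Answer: $48974$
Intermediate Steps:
$w{\left(g \right)} = -51 + g^{2} + g \left(-41 + g\right)$ ($w{\left(g \right)} = \left(g^{2} + \left(-41 + g\right) g\right) - 51 = \left(g^{2} + g \left(-41 + g\right)\right) - 51 = -51 + g^{2} + g \left(-41 + g\right)$)
$\left(31298 + w{\left(-121 \right)}\right) - 16516 = \left(31298 - \left(-4910 - 29282\right)\right) - 16516 = \left(31298 + \left(-51 + 4961 + 2 \cdot 14641\right)\right) - 16516 = \left(31298 + \left(-51 + 4961 + 29282\right)\right) - 16516 = \left(31298 + 34192\right) - 16516 = 65490 - 16516 = 48974$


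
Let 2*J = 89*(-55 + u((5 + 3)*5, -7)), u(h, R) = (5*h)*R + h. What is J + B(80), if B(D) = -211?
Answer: -126357/2 ≈ -63179.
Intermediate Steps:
u(h, R) = h + 5*R*h (u(h, R) = 5*R*h + h = h + 5*R*h)
J = -125935/2 (J = (89*(-55 + ((5 + 3)*5)*(1 + 5*(-7))))/2 = (89*(-55 + (8*5)*(1 - 35)))/2 = (89*(-55 + 40*(-34)))/2 = (89*(-55 - 1360))/2 = (89*(-1415))/2 = (1/2)*(-125935) = -125935/2 ≈ -62968.)
J + B(80) = -125935/2 - 211 = -126357/2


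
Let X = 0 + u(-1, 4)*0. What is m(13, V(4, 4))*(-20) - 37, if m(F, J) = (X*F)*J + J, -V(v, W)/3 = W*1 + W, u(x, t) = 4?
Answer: 443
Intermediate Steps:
V(v, W) = -6*W (V(v, W) = -3*(W*1 + W) = -3*(W + W) = -6*W)
X = 0 (X = 0 + 4*0 = 0 + 0 = 0)
m(F, J) = J (m(F, J) = (0*F)*J + J = 0*J + J = 0 + J = J)
m(13, V(4, 4))*(-20) - 37 = -6*4*(-20) - 37 = -24*(-20) - 37 = 480 - 37 = 443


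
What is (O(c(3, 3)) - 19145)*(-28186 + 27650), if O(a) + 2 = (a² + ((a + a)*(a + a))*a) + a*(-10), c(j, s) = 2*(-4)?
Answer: 11283336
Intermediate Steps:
c(j, s) = -8
O(a) = -2 + a² - 10*a + 4*a³ (O(a) = -2 + ((a² + ((a + a)*(a + a))*a) + a*(-10)) = -2 + ((a² + ((2*a)*(2*a))*a) - 10*a) = -2 + ((a² + (4*a²)*a) - 10*a) = -2 + ((a² + 4*a³) - 10*a) = -2 + (a² - 10*a + 4*a³) = -2 + a² - 10*a + 4*a³)
(O(c(3, 3)) - 19145)*(-28186 + 27650) = ((-2 + (-8)² - 10*(-8) + 4*(-8)³) - 19145)*(-28186 + 27650) = ((-2 + 64 + 80 + 4*(-512)) - 19145)*(-536) = ((-2 + 64 + 80 - 2048) - 19145)*(-536) = (-1906 - 19145)*(-536) = -21051*(-536) = 11283336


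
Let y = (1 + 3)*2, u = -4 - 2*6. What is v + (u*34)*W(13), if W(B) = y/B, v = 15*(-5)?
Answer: -5327/13 ≈ -409.77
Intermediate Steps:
u = -16 (u = -4 - 12 = -16)
y = 8 (y = 4*2 = 8)
v = -75
W(B) = 8/B
v + (u*34)*W(13) = -75 + (-16*34)*(8/13) = -75 - 4352/13 = -5327/13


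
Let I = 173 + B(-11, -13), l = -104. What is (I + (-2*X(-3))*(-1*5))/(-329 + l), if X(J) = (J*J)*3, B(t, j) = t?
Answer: -432/433 ≈ -0.99769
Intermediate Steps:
X(J) = 3*J² (X(J) = J²*3 = 3*J²)
I = 162 (I = 173 - 11 = 162)
(I + (-2*X(-3))*(-1*5))/(-329 + l) = (162 + (-6*(-3)²)*(-1*5))/(-329 - 104) = (162 - 6*9*(-5))/(-433) = (162 - 2*27*(-5))*(-1/433) = (162 - 54*(-5))*(-1/433) = (162 + 270)*(-1/433) = 432*(-1/433) = -432/433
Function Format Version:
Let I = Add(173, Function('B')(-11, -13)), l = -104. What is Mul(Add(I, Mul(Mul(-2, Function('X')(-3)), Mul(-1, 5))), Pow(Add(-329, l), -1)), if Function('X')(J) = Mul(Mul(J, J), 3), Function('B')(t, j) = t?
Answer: Rational(-432, 433) ≈ -0.99769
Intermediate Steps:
Function('X')(J) = Mul(3, Pow(J, 2)) (Function('X')(J) = Mul(Pow(J, 2), 3) = Mul(3, Pow(J, 2)))
I = 162 (I = Add(173, -11) = 162)
Mul(Add(I, Mul(Mul(-2, Function('X')(-3)), Mul(-1, 5))), Pow(Add(-329, l), -1)) = Mul(Add(162, Mul(Mul(-2, Mul(3, Pow(-3, 2))), Mul(-1, 5))), Pow(Add(-329, -104), -1)) = Mul(Add(162, Mul(Mul(-2, Mul(3, 9)), -5)), Pow(-433, -1)) = Mul(Add(162, Mul(Mul(-2, 27), -5)), Rational(-1, 433)) = Mul(Add(162, Mul(-54, -5)), Rational(-1, 433)) = Mul(Add(162, 270), Rational(-1, 433)) = Mul(432, Rational(-1, 433)) = Rational(-432, 433)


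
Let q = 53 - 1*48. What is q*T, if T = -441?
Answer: -2205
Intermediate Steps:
q = 5 (q = 53 - 48 = 5)
q*T = 5*(-441) = -2205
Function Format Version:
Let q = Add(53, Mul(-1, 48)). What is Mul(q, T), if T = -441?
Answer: -2205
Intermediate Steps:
q = 5 (q = Add(53, -48) = 5)
Mul(q, T) = Mul(5, -441) = -2205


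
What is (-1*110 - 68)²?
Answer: 31684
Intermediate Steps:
(-1*110 - 68)² = (-110 - 68)² = (-178)² = 31684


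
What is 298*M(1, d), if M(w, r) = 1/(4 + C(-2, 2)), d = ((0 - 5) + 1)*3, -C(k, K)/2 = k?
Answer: 149/4 ≈ 37.250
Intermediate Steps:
C(k, K) = -2*k
d = -12 (d = (-5 + 1)*3 = -4*3 = -12)
M(w, r) = ⅛ (M(w, r) = 1/(4 - 2*(-2)) = 1/(4 + 4) = 1/8 = ⅛)
298*M(1, d) = 298*(⅛) = 149/4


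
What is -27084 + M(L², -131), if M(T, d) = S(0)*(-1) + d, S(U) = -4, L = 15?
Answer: -27211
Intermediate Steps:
M(T, d) = 4 + d (M(T, d) = -4*(-1) + d = 4 + d)
-27084 + M(L², -131) = -27084 + (4 - 131) = -27084 - 127 = -27211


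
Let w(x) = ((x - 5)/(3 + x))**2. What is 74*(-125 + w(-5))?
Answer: -7400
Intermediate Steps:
w(x) = (-5 + x)**2/(3 + x)**2 (w(x) = ((-5 + x)/(3 + x))**2 = (-5 + x)**2/(3 + x)**2)
74*(-125 + w(-5)) = 74*(-125 + (-5 - 5)**2/(3 - 5)**2) = 74*(-125 + (-10)**2/(-2)**2) = 74*(-125 + 100*(1/4)) = 74*(-125 + 25) = 74*(-100) = -7400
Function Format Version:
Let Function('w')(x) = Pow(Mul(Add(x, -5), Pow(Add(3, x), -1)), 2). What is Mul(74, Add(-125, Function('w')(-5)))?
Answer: -7400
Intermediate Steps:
Function('w')(x) = Mul(Pow(Add(-5, x), 2), Pow(Add(3, x), -2)) (Function('w')(x) = Pow(Mul(Add(-5, x), Pow(Add(3, x), -1)), 2) = Pow(Mul(Pow(Add(3, x), -1), Add(-5, x)), 2) = Mul(Pow(Add(-5, x), 2), Pow(Add(3, x), -2)))
Mul(74, Add(-125, Function('w')(-5))) = Mul(74, Add(-125, Mul(Pow(Add(-5, -5), 2), Pow(Add(3, -5), -2)))) = Mul(74, Add(-125, Mul(Pow(-10, 2), Pow(-2, -2)))) = Mul(74, Add(-125, Mul(100, Rational(1, 4)))) = Mul(74, Add(-125, 25)) = Mul(74, -100) = -7400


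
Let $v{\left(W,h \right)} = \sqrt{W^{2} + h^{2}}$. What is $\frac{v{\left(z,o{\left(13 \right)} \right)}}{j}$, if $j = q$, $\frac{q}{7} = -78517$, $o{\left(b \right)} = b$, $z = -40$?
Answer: $- \frac{\sqrt{1769}}{549619} \approx -7.6525 \cdot 10^{-5}$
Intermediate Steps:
$q = -549619$ ($q = 7 \left(-78517\right) = -549619$)
$j = -549619$
$\frac{v{\left(z,o{\left(13 \right)} \right)}}{j} = \frac{\sqrt{\left(-40\right)^{2} + 13^{2}}}{-549619} = \sqrt{1600 + 169} \left(- \frac{1}{549619}\right) = \sqrt{1769} \left(- \frac{1}{549619}\right) = - \frac{\sqrt{1769}}{549619}$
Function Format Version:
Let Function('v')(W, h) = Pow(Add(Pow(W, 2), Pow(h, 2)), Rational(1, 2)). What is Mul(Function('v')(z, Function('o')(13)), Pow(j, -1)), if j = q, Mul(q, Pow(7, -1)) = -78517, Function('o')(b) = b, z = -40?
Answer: Mul(Rational(-1, 549619), Pow(1769, Rational(1, 2))) ≈ -7.6525e-5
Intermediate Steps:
q = -549619 (q = Mul(7, -78517) = -549619)
j = -549619
Mul(Function('v')(z, Function('o')(13)), Pow(j, -1)) = Mul(Pow(Add(Pow(-40, 2), Pow(13, 2)), Rational(1, 2)), Pow(-549619, -1)) = Mul(Pow(Add(1600, 169), Rational(1, 2)), Rational(-1, 549619)) = Mul(Pow(1769, Rational(1, 2)), Rational(-1, 549619)) = Mul(Rational(-1, 549619), Pow(1769, Rational(1, 2)))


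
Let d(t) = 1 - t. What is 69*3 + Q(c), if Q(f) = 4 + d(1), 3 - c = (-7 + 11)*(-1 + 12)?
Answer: 211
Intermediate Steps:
c = -41 (c = 3 - (-7 + 11)*(-1 + 12) = 3 - 4*11 = 3 - 1*44 = 3 - 44 = -41)
Q(f) = 4 (Q(f) = 4 + (1 - 1*1) = 4 + (1 - 1) = 4 + 0 = 4)
69*3 + Q(c) = 69*3 + 4 = 207 + 4 = 211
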